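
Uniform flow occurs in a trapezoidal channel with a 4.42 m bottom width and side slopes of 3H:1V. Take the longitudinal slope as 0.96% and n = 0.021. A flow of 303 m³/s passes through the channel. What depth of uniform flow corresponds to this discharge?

y_n = 3.16 m

Manning's equation rearranged: A R^(2/3) = nQ / (1·√S) = 0.021 × 303 / (√0.0096) = 64.94.
Try y = 2.23 m: A R^(2/3) = 30.08 — short.
Try y = 3.59 m: A R^(2/3) = 86.86 — over.
Try y = 3.16 m: A R^(2/3) = 64.99 — matches.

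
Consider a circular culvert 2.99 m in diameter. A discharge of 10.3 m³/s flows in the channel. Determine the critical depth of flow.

At critical depth, Q² T / (g A³) = 1, i.e. A³/T = Q²/g = 10.3²/9.81 = 10.81.
Trying y = 1.55 m: A³/T = 16.61 — too large.
Trying y = 0.998 m: A³/T = 3.067 — too small.
Trying y = 1.39 m: A³/T = 10.96 — ≈ 10.81.

y_c = 1.39 m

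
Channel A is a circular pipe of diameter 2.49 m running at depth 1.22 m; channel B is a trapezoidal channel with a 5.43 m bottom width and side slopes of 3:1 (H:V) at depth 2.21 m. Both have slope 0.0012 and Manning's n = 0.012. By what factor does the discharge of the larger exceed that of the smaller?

19.2

Channel A: For a circular section of diameter D = 2.49 m at depth y = 1.22 m, the central angle is θ = 2 arccos(1 − 2y/D) = 3.101 rad. Then A = (D²/8)(θ − sin θ) = 2.373 m² and P = Dθ/2 = 3.861 m. Hydraulic radius R = A/P = 2.373/3.861 = 0.6144 m. Q_A = (1/0.012)·2.373·0.6144^(2/3)·√0.0012 = 4.95 m³/s.
Channel B: With bottom width b = 5.43 m and side slope z = 3: A = (b + zy)y = (5.43 + 3×2.21)×2.21 = 26.65 m²; P = b + 2y√(1+z²) = 5.43 + 2×2.21×3.162 = 19.41 m. Hydraulic radius R = A/P = 26.65/19.41 = 1.373 m. Q_B = (1/0.012)·26.65·1.373^(2/3)·√0.0012 = 95.06 m³/s.
The larger discharge is 95.06 m³/s and the smaller is 4.95 m³/s; the ratio is 19.2.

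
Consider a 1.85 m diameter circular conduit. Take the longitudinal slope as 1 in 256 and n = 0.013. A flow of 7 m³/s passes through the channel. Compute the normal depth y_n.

y_n = 1.38 m

Manning's equation rearranged: A R^(2/3) = nQ / (1·√S) = 0.013 × 7 / (√0.003906) = 1.456.
Try y = 1.68 m: A R^(2/3) = 1.719 — over.
Try y = 0.979 m: A R^(2/3) = 0.884 — short.
Try y = 1.38 m: A R^(2/3) = 1.457 — ≈ 1.456.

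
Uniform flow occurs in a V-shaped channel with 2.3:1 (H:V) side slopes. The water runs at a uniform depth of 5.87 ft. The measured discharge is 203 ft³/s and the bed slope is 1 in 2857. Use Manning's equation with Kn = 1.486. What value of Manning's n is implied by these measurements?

For a triangular section with side slope z = 2.3: A = zy² = 2.3×5.87² = 79.25 ft²; P = 2y√(1+z²) = 2×5.87×2.508 = 29.44 ft.
Hydraulic radius R = A/P = 79.25/29.44 = 2.692 ft.
Rearranging Manning's equation: n = (1.486/Q) A R^(2/3) S^(1/2) = (1.486/203) × 79.25 × 2.692^(2/3) × √0.00035 = 0.021.

n = 0.021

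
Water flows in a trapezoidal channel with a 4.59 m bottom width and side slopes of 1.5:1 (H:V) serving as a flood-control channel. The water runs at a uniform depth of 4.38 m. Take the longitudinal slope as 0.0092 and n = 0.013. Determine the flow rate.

With bottom width b = 4.59 m and side slope z = 1.5: A = (b + zy)y = (4.59 + 1.5×4.38)×4.38 = 48.88 m²; P = b + 2y√(1+z²) = 4.59 + 2×4.38×1.803 = 20.38 m.
Hydraulic radius R = A/P = 48.88/20.38 = 2.398 m.
Manning's equation: Q = (1/n) A R^(2/3) S^(1/2) = (1/0.013) × 48.88 × 2.398^(2/3) × 0.0092^(1/2) = 646 m³/s.

Q = 646 m³/s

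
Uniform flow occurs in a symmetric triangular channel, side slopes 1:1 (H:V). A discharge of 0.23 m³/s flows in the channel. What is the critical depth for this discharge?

At critical depth, Q² T / (g A³) = 1, i.e. A³/T = Q²/g = 0.23²/9.81 = 0.005392.
Try y = 0.456 m: A³/T = 0.009858 — high.
Try y = 0.312 m: A³/T = 0.001478 — low.
Try y = 0.404 m: A³/T = 0.005381 — close enough.

y_c = 0.404 m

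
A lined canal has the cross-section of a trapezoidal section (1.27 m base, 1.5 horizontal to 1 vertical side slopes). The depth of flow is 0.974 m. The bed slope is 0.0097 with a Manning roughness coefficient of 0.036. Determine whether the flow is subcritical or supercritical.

With bottom width b = 1.27 m and side slope z = 1.5: A = (b + zy)y = (1.27 + 1.5×0.974)×0.974 = 2.66 m²; P = b + 2y√(1+z²) = 1.27 + 2×0.974×1.803 = 4.782 m.
Hydraulic radius R = A/P = 2.66/4.782 = 0.5563 m.
V = (1/n) R^(2/3) √S = (1/0.036) × 0.5563^(2/3) × √0.0097 = 1.85 m/s. Hydraulic depth D_h = A/T = 2.66/4.192 = 0.6345 m.
Froude number Fr = V/√(g·D_h) = 1.85/√(9.81×0.6345) = 0.742, which is less than 1, so the flow is subcritical.

subcritical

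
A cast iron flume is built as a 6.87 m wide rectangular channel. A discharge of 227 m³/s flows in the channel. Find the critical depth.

For a rectangular channel, critical depth y_c = (q²/g)^(1/3) where q = Q/b = 227/6.87 = 33.04 m²/s.
So y_c = (33.04²/9.81)^(1/3) = 4.81 m.

y_c = 4.81 m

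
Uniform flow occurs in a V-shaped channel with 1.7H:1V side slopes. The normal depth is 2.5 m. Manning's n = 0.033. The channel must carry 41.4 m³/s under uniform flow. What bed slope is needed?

S = 0.015

For a triangular section with side slope z = 1.7: A = zy² = 1.7×2.5² = 10.62 m²; P = 2y√(1+z²) = 2×2.5×1.972 = 9.862 m.
Hydraulic radius R = A/P = 10.62/9.862 = 1.077 m.
From Manning's equation, S = [nQ / (1 A R^(2/3))]² = [0.033 × 41.4 / (1 × 10.62 × 1.077^(2/3))]² = 0.015.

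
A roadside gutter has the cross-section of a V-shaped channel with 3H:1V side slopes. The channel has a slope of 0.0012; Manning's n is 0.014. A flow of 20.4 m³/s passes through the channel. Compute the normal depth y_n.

Manning's equation rearranged: A R^(2/3) = nQ / (1·√S) = 0.014 × 20.4 / (√0.0012) = 8.245.
At y = 1.51 m: A R^(2/3) = 5.476 — too small.
At y = 2.06 m: A R^(2/3) = 12.54 — too large.
At y = 1.76 m: A R^(2/3) = 8.239 — ≈ 8.245.

y_n = 1.76 m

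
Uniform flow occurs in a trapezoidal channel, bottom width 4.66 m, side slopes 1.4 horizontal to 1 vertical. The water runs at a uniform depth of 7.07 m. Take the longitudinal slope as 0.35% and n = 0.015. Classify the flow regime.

With bottom width b = 4.66 m and side slope z = 1.4: A = (b + zy)y = (4.66 + 1.4×7.07)×7.07 = 102.9 m²; P = b + 2y√(1+z²) = 4.66 + 2×7.07×1.72 = 28.99 m.
Hydraulic radius R = A/P = 102.9/28.99 = 3.551 m.
V = (1/n) R^(2/3) √S = (1/0.015) × 3.551^(2/3) × √0.0035 = 9.179 m/s. Hydraulic depth D_h = A/T = 102.9/24.46 = 4.209 m.
Froude number Fr = V/√(g·D_h) = 9.179/√(9.81×4.209) = 1.43, which is greater than 1, so the flow is supercritical.

supercritical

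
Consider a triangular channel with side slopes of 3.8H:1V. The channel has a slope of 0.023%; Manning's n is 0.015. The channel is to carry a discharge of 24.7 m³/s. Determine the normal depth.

Manning's equation rearranged: A R^(2/3) = nQ / (1·√S) = 0.015 × 24.7 / (√0.00023) = 24.43.
Trying y = 1.7 m: A R^(2/3) = 9.637 — short.
Trying y = 2.41 m: A R^(2/3) = 24.44 — matches.

y_n = 2.41 m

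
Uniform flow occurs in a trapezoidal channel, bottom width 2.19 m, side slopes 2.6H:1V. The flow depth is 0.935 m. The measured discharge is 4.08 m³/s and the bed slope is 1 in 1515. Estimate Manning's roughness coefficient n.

With bottom width b = 2.19 m and side slope z = 2.6: A = (b + zy)y = (2.19 + 2.6×0.935)×0.935 = 4.321 m²; P = b + 2y√(1+z²) = 2.19 + 2×0.935×2.786 = 7.399 m.
Hydraulic radius R = A/P = 4.321/7.399 = 0.5839 m.
Rearranging Manning's equation: n = (1/Q) A R^(2/3) S^(1/2) = (1/4.08) × 4.321 × 0.5839^(2/3) × √0.0006601 = 0.019.

n = 0.019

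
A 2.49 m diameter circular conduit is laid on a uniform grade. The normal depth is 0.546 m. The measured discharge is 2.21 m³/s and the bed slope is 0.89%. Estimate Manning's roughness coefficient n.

n = 0.016

For a circular section of diameter D = 2.49 m at depth y = 0.546 m, the central angle is θ = 2 arccos(1 − 2y/D) = 1.949 rad. Then A = (D²/8)(θ − sin θ) = 0.7906 m² and P = Dθ/2 = 2.427 m.
Hydraulic radius R = A/P = 0.7906/2.427 = 0.3258 m.
Rearranging Manning's equation: n = (1/Q) A R^(2/3) S^(1/2) = (1/2.21) × 0.7906 × 0.3258^(2/3) × √0.0089 = 0.016.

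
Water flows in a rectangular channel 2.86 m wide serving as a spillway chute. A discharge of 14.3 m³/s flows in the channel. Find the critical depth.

For a rectangular channel, critical depth y_c = (q²/g)^(1/3) where q = Q/b = 14.3/2.86 = 5 m²/s.
So y_c = (5²/9.81)^(1/3) = 1.37 m.

y_c = 1.37 m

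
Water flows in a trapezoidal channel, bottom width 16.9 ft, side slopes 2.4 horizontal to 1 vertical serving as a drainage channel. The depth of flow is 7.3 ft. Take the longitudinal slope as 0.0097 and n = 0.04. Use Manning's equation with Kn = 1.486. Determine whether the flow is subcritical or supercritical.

With bottom width b = 16.9 ft and side slope z = 2.4: A = (b + zy)y = (16.9 + 2.4×7.3)×7.3 = 251.3 ft²; P = b + 2y√(1+z²) = 16.9 + 2×7.3×2.6 = 54.86 ft.
Hydraulic radius R = A/P = 251.3/54.86 = 4.58 ft.
V = (1.486/n) R^(2/3) √S = (1.486/0.04) × 4.58^(2/3) × √0.0097 = 10.09 ft/s. Hydraulic depth D_h = A/T = 251.3/51.94 = 4.838 ft.
Froude number Fr = V/√(g·D_h) = 10.09/√(32.2×4.838) = 0.809, which is less than 1, so the flow is subcritical.

subcritical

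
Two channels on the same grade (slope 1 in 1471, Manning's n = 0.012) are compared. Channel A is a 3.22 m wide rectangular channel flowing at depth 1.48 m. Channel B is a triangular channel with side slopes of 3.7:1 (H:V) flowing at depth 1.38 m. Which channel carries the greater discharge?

channel B

Channel A: Flow area A = b·y = 3.22 × 1.48 = 4.766 m². Wetted perimeter P = b + 2y = 3.22 + 2×1.48 = 6.18 m. Hydraulic radius R = A/P = 4.766/6.18 = 0.7711 m. Q_A = (1/0.012)·4.766·0.7711^(2/3)·√0.0006798 = 8.707 m³/s.
Channel B: For a triangular section with side slope z = 3.7: A = zy² = 3.7×1.38² = 7.046 m²; P = 2y√(1+z²) = 2×1.38×3.833 = 10.58 m. Hydraulic radius R = A/P = 7.046/10.58 = 0.6661 m. Q_B = (1/0.012)·7.046·0.6661^(2/3)·√0.0006798 = 11.68 m³/s.
Q_A = 8.707 m³/s vs Q_B = 11.68 m³/s, so channel B carries more.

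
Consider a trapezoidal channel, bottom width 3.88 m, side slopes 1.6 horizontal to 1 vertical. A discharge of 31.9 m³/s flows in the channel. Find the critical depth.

y_c = 1.53 m

At critical depth, Q² T / (g A³) = 1, i.e. A³/T = Q²/g = 31.9²/9.81 = 103.7.
At y = 1.73 m: A³/T = 161.6 — high.
At y = 1.35 m: A³/T = 66.11 — low.
At y = 1.53 m: A³/T = 103.4 — matches.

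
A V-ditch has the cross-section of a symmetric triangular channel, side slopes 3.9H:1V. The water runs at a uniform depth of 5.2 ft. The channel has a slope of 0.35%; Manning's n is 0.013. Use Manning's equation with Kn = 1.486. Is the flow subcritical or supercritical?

supercritical

For a triangular section with side slope z = 3.9: A = zy² = 3.9×5.2² = 105.5 ft²; P = 2y√(1+z²) = 2×5.2×4.026 = 41.87 ft.
Hydraulic radius R = A/P = 105.5/41.87 = 2.519 ft.
V = (1.486/n) R^(2/3) √S = (1.486/0.013) × 2.519^(2/3) × √0.0035 = 12.52 ft/s. Hydraulic depth D_h = A/T = 105.5/40.56 = 2.6 ft.
Froude number Fr = V/√(g·D_h) = 12.52/√(32.2×2.6) = 1.37, which is greater than 1, so the flow is supercritical.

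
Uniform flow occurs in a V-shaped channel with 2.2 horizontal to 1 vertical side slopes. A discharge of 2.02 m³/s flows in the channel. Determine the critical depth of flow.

At critical depth, Q² T / (g A³) = 1, i.e. A³/T = Q²/g = 2.02²/9.81 = 0.4159.
At y = 0.499 m: A³/T = 0.07487 — too small.
At y = 0.8 m: A³/T = 0.793 — too large.
At y = 0.703 m: A³/T = 0.4155 — close enough.

y_c = 0.703 m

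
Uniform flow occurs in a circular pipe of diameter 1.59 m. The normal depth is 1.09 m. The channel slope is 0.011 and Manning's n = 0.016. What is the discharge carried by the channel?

Q = 5.73 m³/s

For a circular section of diameter D = 1.59 m at depth y = 1.09 m, the central angle is θ = 2 arccos(1 − 2y/D) = 3.902 rad. Then A = (D²/8)(θ − sin θ) = 1.451 m² and P = Dθ/2 = 3.102 m.
Hydraulic radius R = A/P = 1.451/3.102 = 0.4677 m.
Manning's equation: Q = (1/n) A R^(2/3) S^(1/2) = (1/0.016) × 1.451 × 0.4677^(2/3) × 0.011^(1/2) = 5.73 m³/s.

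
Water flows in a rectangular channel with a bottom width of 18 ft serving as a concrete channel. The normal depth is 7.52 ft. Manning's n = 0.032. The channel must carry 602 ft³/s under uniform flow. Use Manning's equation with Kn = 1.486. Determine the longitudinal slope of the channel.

S = 0.0014

Flow area A = b·y = 18 × 7.52 = 135.4 ft². Wetted perimeter P = b + 2y = 18 + 2×7.52 = 33.04 ft.
Hydraulic radius R = A/P = 135.4/33.04 = 4.097 ft.
From Manning's equation, S = [nQ / (1.486 A R^(2/3))]² = [0.032 × 602 / (1.486 × 135.4 × 4.097^(2/3))]² = 0.0014.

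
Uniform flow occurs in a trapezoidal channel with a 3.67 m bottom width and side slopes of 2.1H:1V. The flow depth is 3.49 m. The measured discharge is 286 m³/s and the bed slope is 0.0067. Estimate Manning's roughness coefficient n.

With bottom width b = 3.67 m and side slope z = 2.1: A = (b + zy)y = (3.67 + 2.1×3.49)×3.49 = 38.39 m²; P = b + 2y√(1+z²) = 3.67 + 2×3.49×2.326 = 19.91 m.
Hydraulic radius R = A/P = 38.39/19.91 = 1.928 m.
Rearranging Manning's equation: n = (1/Q) A R^(2/3) S^(1/2) = (1/286) × 38.39 × 1.928^(2/3) × √0.0067 = 0.017.

n = 0.017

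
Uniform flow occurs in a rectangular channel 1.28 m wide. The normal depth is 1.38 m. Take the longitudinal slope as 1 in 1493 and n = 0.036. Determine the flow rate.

Q = 0.732 m³/s

Flow area A = b·y = 1.28 × 1.38 = 1.766 m². Wetted perimeter P = b + 2y = 1.28 + 2×1.38 = 4.04 m.
Hydraulic radius R = A/P = 1.766/4.04 = 0.4372 m.
Manning's equation: Q = (1/n) A R^(2/3) S^(1/2) = (1/0.036) × 1.766 × 0.4372^(2/3) × 0.0006698^(1/2) = 0.732 m³/s.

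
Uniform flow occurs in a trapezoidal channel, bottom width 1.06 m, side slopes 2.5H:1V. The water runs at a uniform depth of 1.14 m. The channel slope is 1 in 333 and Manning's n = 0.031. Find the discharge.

With bottom width b = 1.06 m and side slope z = 2.5: A = (b + zy)y = (1.06 + 2.5×1.14)×1.14 = 4.457 m²; P = b + 2y√(1+z²) = 1.06 + 2×1.14×2.693 = 7.199 m.
Hydraulic radius R = A/P = 4.457/7.199 = 0.6192 m.
Manning's equation: Q = (1/n) A R^(2/3) S^(1/2) = (1/0.031) × 4.457 × 0.6192^(2/3) × 0.003003^(1/2) = 5.72 m³/s.

Q = 5.72 m³/s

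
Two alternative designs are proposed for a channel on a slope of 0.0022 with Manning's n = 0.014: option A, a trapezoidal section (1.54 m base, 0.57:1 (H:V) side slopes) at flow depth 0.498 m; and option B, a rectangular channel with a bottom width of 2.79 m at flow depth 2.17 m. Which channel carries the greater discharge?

channel B

Channel A: With bottom width b = 1.54 m and side slope z = 0.57: A = (b + zy)y = (1.54 + 0.57×0.498)×0.498 = 0.9083 m²; P = b + 2y√(1+z²) = 1.54 + 2×0.498×1.151 = 2.686 m. Hydraulic radius R = A/P = 0.9083/2.686 = 0.3381 m. Q_A = (1/0.014)·0.9083·0.3381^(2/3)·√0.0022 = 1.477 m³/s.
Channel B: Flow area A = b·y = 2.79 × 2.17 = 6.054 m². Wetted perimeter P = b + 2y = 2.79 + 2×2.17 = 7.13 m. Hydraulic radius R = A/P = 6.054/7.13 = 0.8491 m. Q_B = (1/0.014)·6.054·0.8491^(2/3)·√0.0022 = 18.19 m³/s.
Q_A = 1.477 m³/s vs Q_B = 18.19 m³/s, so channel B carries more.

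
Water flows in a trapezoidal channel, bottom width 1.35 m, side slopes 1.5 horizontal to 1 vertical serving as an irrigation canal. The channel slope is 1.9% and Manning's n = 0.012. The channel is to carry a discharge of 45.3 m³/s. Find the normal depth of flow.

Manning's equation rearranged: A R^(2/3) = nQ / (1·√S) = 0.012 × 45.3 / (√0.019) = 3.944.
Try y = 1.12 m: A R^(2/3) = 2.493 — short.
Try y = 1.55 m: A R^(2/3) = 4.994 — over.
Try y = 1.39 m: A R^(2/3) = 3.943 — matches.

y_n = 1.39 m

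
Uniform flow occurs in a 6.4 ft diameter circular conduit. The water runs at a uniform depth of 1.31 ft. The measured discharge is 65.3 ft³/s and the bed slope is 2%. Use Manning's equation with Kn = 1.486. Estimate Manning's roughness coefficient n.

n = 0.013

For a circular section of diameter D = 6.4 ft at depth y = 1.31 ft, the central angle is θ = 2 arccos(1 − 2y/D) = 1.878 rad. Then A = (D²/8)(θ − sin θ) = 4.735 ft² and P = Dθ/2 = 6.009 ft.
Hydraulic radius R = A/P = 4.735/6.009 = 0.7879 ft.
Rearranging Manning's equation: n = (1.486/Q) A R^(2/3) S^(1/2) = (1.486/65.3) × 4.735 × 0.7879^(2/3) × √0.02 = 0.013.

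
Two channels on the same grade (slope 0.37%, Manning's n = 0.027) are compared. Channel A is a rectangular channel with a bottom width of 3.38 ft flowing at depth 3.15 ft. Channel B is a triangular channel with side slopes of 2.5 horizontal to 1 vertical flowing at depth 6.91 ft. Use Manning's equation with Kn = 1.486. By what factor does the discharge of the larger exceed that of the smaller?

Channel A: Flow area A = b·y = 3.38 × 3.15 = 10.65 ft². Wetted perimeter P = b + 2y = 3.38 + 2×3.15 = 9.68 ft. Hydraulic radius R = A/P = 10.65/9.68 = 1.1 ft. Q_A = (1.486/0.027)·10.65·1.1^(2/3)·√0.0037 = 37.98 ft³/s.
Channel B: For a triangular section with side slope z = 2.5: A = zy² = 2.5×6.91² = 119.4 ft²; P = 2y√(1+z²) = 2×6.91×2.693 = 37.21 ft. Hydraulic radius R = A/P = 119.4/37.21 = 3.208 ft. Q_B = (1.486/0.027)·119.4·3.208^(2/3)·√0.0037 = 869.2 ft³/s.
The larger discharge is 869.2 ft³/s and the smaller is 37.98 ft³/s; the ratio is 22.9.

22.9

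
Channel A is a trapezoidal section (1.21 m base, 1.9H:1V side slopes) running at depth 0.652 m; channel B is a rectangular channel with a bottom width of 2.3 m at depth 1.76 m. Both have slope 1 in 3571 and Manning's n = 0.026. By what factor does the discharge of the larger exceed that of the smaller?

3.68

Channel A: With bottom width b = 1.21 m and side slope z = 1.9: A = (b + zy)y = (1.21 + 1.9×0.652)×0.652 = 1.597 m²; P = b + 2y√(1+z²) = 1.21 + 2×0.652×2.147 = 4.01 m. Hydraulic radius R = A/P = 1.597/4.01 = 0.3982 m. Q_A = (1/0.026)·1.597·0.3982^(2/3)·√0.00028 = 0.5562 m³/s.
Channel B: Flow area A = b·y = 2.3 × 1.76 = 4.048 m². Wetted perimeter P = b + 2y = 2.3 + 2×1.76 = 5.82 m. Hydraulic radius R = A/P = 4.048/5.82 = 0.6955 m. Q_B = (1/0.026)·4.048·0.6955^(2/3)·√0.00028 = 2.045 m³/s.
The larger discharge is 2.045 m³/s and the smaller is 0.5562 m³/s; the ratio is 3.68.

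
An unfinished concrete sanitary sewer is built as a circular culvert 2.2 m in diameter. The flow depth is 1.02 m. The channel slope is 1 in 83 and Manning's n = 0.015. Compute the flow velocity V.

V = 4.75 m/s

For a circular section of diameter D = 2.2 m at depth y = 1.02 m, the central angle is θ = 2 arccos(1 − 2y/D) = 2.996 rad. Then A = (D²/8)(θ − sin θ) = 1.725 m² and P = Dθ/2 = 3.296 m.
Hydraulic radius R = A/P = 1.725/3.296 = 0.5234 m.
From Manning's equation, V = (1/n) R^(2/3) S^(1/2) = (1/0.015) × 0.5234^(2/3) × 0.01205^(1/2) = 4.75 m/s.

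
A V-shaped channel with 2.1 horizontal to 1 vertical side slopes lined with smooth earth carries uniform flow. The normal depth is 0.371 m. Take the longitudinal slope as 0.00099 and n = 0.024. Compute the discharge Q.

For a triangular section with side slope z = 2.1: A = zy² = 2.1×0.371² = 0.289 m²; P = 2y√(1+z²) = 2×0.371×2.326 = 1.726 m.
Hydraulic radius R = A/P = 0.289/1.726 = 0.1675 m.
Manning's equation: Q = (1/n) A R^(2/3) S^(1/2) = (1/0.024) × 0.289 × 0.1675^(2/3) × 0.00099^(1/2) = 0.115 m³/s.

Q = 0.115 m³/s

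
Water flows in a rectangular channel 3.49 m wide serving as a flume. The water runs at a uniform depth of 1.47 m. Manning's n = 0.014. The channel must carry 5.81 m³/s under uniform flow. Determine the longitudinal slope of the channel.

Flow area A = b·y = 3.49 × 1.47 = 5.13 m². Wetted perimeter P = b + 2y = 3.49 + 2×1.47 = 6.43 m.
Hydraulic radius R = A/P = 5.13/6.43 = 0.7979 m.
From Manning's equation, S = [nQ / (1 A R^(2/3))]² = [0.014 × 5.81 / (1 × 5.13 × 0.7979^(2/3))]² = 0.00034.

S = 0.00034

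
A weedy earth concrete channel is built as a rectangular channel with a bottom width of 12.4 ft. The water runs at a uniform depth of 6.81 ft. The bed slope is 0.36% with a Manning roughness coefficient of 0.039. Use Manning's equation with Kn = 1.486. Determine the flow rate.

Flow area A = b·y = 12.4 × 6.81 = 84.44 ft². Wetted perimeter P = b + 2y = 12.4 + 2×6.81 = 26.02 ft.
Hydraulic radius R = A/P = 84.44/26.02 = 3.245 ft.
Manning's equation: Q = (1.486/n) A R^(2/3) S^(1/2) = (1.486/0.039) × 84.44 × 3.245^(2/3) × 0.0036^(1/2) = 423 ft³/s.

Q = 423 ft³/s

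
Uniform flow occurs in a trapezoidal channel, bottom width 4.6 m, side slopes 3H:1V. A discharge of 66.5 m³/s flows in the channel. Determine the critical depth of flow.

At critical depth, Q² T / (g A³) = 1, i.e. A³/T = Q²/g = 66.5²/9.81 = 450.8.
Try y = 2.29 m: A³/T = 988.1 — over.
Try y = 1.46 m: A³/T = 168.7 — short.
Try y = 1.88 m: A³/T = 449.3 — ≈ 450.8.

y_c = 1.88 m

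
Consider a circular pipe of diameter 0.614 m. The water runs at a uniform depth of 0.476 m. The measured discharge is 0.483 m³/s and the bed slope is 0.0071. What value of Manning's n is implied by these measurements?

n = 0.014

For a circular section of diameter D = 0.614 m at depth y = 0.476 m, the central angle is θ = 2 arccos(1 − 2y/D) = 4.307 rad. Then A = (D²/8)(θ − sin θ) = 0.2463 m² and P = Dθ/2 = 1.322 m.
Hydraulic radius R = A/P = 0.2463/1.322 = 0.1863 m.
Rearranging Manning's equation: n = (1/Q) A R^(2/3) S^(1/2) = (1/0.483) × 0.2463 × 0.1863^(2/3) × √0.0071 = 0.014.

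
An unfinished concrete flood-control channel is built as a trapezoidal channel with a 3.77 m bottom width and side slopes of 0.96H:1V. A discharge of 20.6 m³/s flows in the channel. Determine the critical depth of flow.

y_c = 1.29 m

At critical depth, Q² T / (g A³) = 1, i.e. A³/T = Q²/g = 20.6²/9.81 = 43.26.
Trying y = 0.894 m: A³/T = 12.91 — low.
Trying y = 1.64 m: A³/T = 97.32 — high.
Trying y = 1.29 m: A³/T = 43.17 — matches.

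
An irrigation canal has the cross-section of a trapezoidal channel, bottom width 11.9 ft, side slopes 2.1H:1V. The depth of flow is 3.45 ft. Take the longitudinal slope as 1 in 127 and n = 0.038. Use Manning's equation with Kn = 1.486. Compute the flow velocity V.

With bottom width b = 11.9 ft and side slope z = 2.1: A = (b + zy)y = (11.9 + 2.1×3.45)×3.45 = 66.05 ft²; P = b + 2y√(1+z²) = 11.9 + 2×3.45×2.326 = 27.95 ft.
Hydraulic radius R = A/P = 66.05/27.95 = 2.363 ft.
From Manning's equation, V = (1.486/n) R^(2/3) S^(1/2) = (1.486/0.038) × 2.363^(2/3) × 0.007874^(1/2) = 6.16 ft/s.

V = 6.16 ft/s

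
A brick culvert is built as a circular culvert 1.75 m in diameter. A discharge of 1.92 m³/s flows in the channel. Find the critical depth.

y_c = 0.679 m

At critical depth, Q² T / (g A³) = 1, i.e. A³/T = Q²/g = 1.92²/9.81 = 0.3758.
At y = 0.787 m: A³/T = 0.6628 — too large.
At y = 0.679 m: A³/T = 0.3762 — close enough.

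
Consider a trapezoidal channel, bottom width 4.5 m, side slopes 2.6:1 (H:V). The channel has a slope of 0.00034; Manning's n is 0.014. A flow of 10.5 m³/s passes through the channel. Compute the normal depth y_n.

y_n = 1.2 m

Manning's equation rearranged: A R^(2/3) = nQ / (1·√S) = 0.014 × 10.5 / (√0.00034) = 7.972.
Try y = 1.52 m: A R^(2/3) = 12.77 — too large.
Try y = 0.924 m: A R^(2/3) = 4.84 — too small.
Try y = 1.2 m: A R^(2/3) = 7.994 — matches.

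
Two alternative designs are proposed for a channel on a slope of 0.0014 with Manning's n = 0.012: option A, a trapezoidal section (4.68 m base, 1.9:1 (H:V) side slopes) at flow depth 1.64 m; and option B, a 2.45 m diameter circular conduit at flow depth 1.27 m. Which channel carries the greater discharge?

channel A

Channel A: With bottom width b = 4.68 m and side slope z = 1.9: A = (b + zy)y = (4.68 + 1.9×1.64)×1.64 = 12.79 m²; P = b + 2y√(1+z²) = 4.68 + 2×1.64×2.147 = 11.72 m. Hydraulic radius R = A/P = 12.79/11.72 = 1.091 m. Q_A = (1/0.012)·12.79·1.091^(2/3)·√0.0014 = 42.24 m³/s.
Channel B: For a circular section of diameter D = 2.45 m at depth y = 1.27 m, the central angle is θ = 2 arccos(1 − 2y/D) = 3.215 rad. Then A = (D²/8)(θ − sin θ) = 2.467 m² and P = Dθ/2 = 3.938 m. Hydraulic radius R = A/P = 2.467/3.938 = 0.6265 m. Q_B = (1/0.012)·2.467·0.6265^(2/3)·√0.0014 = 5.633 m³/s.
Q_A = 42.24 m³/s vs Q_B = 5.633 m³/s, so channel A carries more.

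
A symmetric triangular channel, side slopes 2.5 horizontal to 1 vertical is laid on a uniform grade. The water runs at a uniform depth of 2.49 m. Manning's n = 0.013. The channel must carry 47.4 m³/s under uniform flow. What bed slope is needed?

For a triangular section with side slope z = 2.5: A = zy² = 2.5×2.49² = 15.5 m²; P = 2y√(1+z²) = 2×2.49×2.693 = 13.41 m.
Hydraulic radius R = A/P = 15.5/13.41 = 1.156 m.
From Manning's equation, S = [nQ / (1 A R^(2/3))]² = [0.013 × 47.4 / (1 × 15.5 × 1.156^(2/3))]² = 0.0013.

S = 0.0013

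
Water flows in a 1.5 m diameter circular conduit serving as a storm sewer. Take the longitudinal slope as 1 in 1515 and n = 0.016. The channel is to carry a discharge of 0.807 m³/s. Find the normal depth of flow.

Manning's equation rearranged: A R^(2/3) = nQ / (1·√S) = 0.016 × 0.807 / (√0.0006601) = 0.5026.
Trying y = 0.657 m: A R^(2/3) = 0.3648 — short.
Trying y = 0.945 m: A R^(2/3) = 0.6643 — over.
Trying y = 0.791 m: A R^(2/3) = 0.5024 — close enough.

y_n = 0.791 m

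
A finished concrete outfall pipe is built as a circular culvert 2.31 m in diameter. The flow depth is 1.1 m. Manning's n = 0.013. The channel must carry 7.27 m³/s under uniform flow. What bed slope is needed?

S = 0.005

For a circular section of diameter D = 2.31 m at depth y = 1.1 m, the central angle is θ = 2 arccos(1 − 2y/D) = 3.046 rad. Then A = (D²/8)(θ − sin θ) = 1.968 m² and P = Dθ/2 = 3.518 m.
Hydraulic radius R = A/P = 1.968/3.518 = 0.5595 m.
From Manning's equation, S = [nQ / (1 A R^(2/3))]² = [0.013 × 7.27 / (1 × 1.968 × 0.5595^(2/3))]² = 0.005.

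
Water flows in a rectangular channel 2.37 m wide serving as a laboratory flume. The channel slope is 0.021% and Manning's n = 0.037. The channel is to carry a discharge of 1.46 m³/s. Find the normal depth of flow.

y_n = 1.93 m

Manning's equation rearranged: A R^(2/3) = nQ / (1·√S) = 0.037 × 1.46 / (√0.00021) = 3.728.
Try y = 1.52 m: A R^(2/3) = 2.747 — too small.
Try y = 2.31 m: A R^(2/3) = 4.652 — too large.
Try y = 1.93 m: A R^(2/3) = 3.723 — close enough.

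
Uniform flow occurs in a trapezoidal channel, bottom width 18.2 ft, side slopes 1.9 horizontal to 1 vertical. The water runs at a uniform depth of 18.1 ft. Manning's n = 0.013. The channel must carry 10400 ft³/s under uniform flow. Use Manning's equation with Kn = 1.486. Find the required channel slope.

S = 0.000428

With bottom width b = 18.2 ft and side slope z = 1.9: A = (b + zy)y = (18.2 + 1.9×18.1)×18.1 = 951.9 ft²; P = b + 2y√(1+z²) = 18.2 + 2×18.1×2.147 = 95.92 ft.
Hydraulic radius R = A/P = 951.9/95.92 = 9.923 ft.
From Manning's equation, S = [nQ / (1.486 A R^(2/3))]² = [0.013 × 10400 / (1.486 × 951.9 × 9.923^(2/3))]² = 0.000428.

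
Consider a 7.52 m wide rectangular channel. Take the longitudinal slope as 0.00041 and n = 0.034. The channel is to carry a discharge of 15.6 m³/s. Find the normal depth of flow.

Manning's equation rearranged: A R^(2/3) = nQ / (1·√S) = 0.034 × 15.6 / (√0.00041) = 26.19.
Try y = 3.3 m: A R^(2/3) = 36.14 — high.
Try y = 1.9 m: A R^(2/3) = 16.69 — low.
Try y = 2.61 m: A R^(2/3) = 26.18 — close enough.

y_n = 2.61 m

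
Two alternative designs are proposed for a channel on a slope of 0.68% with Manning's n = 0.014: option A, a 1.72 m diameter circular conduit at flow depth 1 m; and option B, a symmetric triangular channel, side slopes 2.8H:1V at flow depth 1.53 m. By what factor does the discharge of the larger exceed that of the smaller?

6.22

Channel A: For a circular section of diameter D = 1.72 m at depth y = 1 m, the central angle is θ = 2 arccos(1 − 2y/D) = 3.469 rad. Then A = (D²/8)(θ − sin θ) = 1.401 m² and P = Dθ/2 = 2.983 m. Hydraulic radius R = A/P = 1.401/2.983 = 0.4698 m. Q_A = (1/0.014)·1.401·0.4698^(2/3)·√0.0068 = 4.989 m³/s.
Channel B: For a triangular section with side slope z = 2.8: A = zy² = 2.8×1.53² = 6.555 m²; P = 2y√(1+z²) = 2×1.53×2.973 = 9.098 m. Hydraulic radius R = A/P = 6.555/9.098 = 0.7204 m. Q_B = (1/0.014)·6.555·0.7204^(2/3)·√0.0068 = 31.03 m³/s.
The larger discharge is 31.03 m³/s and the smaller is 4.989 m³/s; the ratio is 6.22.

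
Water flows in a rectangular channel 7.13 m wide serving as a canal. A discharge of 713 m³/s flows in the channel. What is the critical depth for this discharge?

For a rectangular channel, critical depth y_c = (q²/g)^(1/3) where q = Q/b = 713/7.13 = 100 m²/s.
So y_c = (100²/9.81)^(1/3) = 10.1 m.

y_c = 10.1 m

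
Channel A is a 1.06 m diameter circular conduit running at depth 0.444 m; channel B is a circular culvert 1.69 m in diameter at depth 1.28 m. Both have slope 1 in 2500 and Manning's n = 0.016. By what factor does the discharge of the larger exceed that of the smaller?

8.73

Channel A: For a circular section of diameter D = 1.06 m at depth y = 0.444 m, the central angle is θ = 2 arccos(1 − 2y/D) = 2.816 rad. Then A = (D²/8)(θ − sin θ) = 0.3505 m² and P = Dθ/2 = 1.492 m. Hydraulic radius R = A/P = 0.3505/1.492 = 0.2349 m. Q_A = (1/0.016)·0.3505·0.2349^(2/3)·√0.0004 = 0.1668 m³/s.
Channel B: For a circular section of diameter D = 1.69 m at depth y = 1.28 m, the central angle is θ = 2 arccos(1 − 2y/D) = 4.223 rad. Then A = (D²/8)(θ − sin θ) = 1.823 m² and P = Dθ/2 = 3.569 m. Hydraulic radius R = A/P = 1.823/3.569 = 0.5108 m. Q_B = (1/0.016)·1.823·0.5108^(2/3)·√0.0004 = 1.456 m³/s.
The larger discharge is 1.456 m³/s and the smaller is 0.1668 m³/s; the ratio is 8.73.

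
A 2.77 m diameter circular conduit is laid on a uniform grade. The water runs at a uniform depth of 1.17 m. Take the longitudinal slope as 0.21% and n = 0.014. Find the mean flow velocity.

V = 2.37 m/s

For a circular section of diameter D = 2.77 m at depth y = 1.17 m, the central angle is θ = 2 arccos(1 − 2y/D) = 2.83 rad. Then A = (D²/8)(θ − sin θ) = 2.42 m² and P = Dθ/2 = 3.919 m.
Hydraulic radius R = A/P = 2.42/3.919 = 0.6174 m.
From Manning's equation, V = (1/n) R^(2/3) S^(1/2) = (1/0.014) × 0.6174^(2/3) × 0.0021^(1/2) = 2.37 m/s.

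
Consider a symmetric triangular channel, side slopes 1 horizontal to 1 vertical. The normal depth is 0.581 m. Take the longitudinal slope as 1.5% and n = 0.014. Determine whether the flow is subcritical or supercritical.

For a triangular section with side slope z = 1: A = zy² = 1×0.581² = 0.3376 m²; P = 2y√(1+z²) = 2×0.581×1.414 = 1.643 m.
Hydraulic radius R = A/P = 0.3376/1.643 = 0.2054 m.
V = (1/n) R^(2/3) √S = (1/0.014) × 0.2054^(2/3) × √0.015 = 3.046 m/s. Hydraulic depth D_h = A/T = 0.3376/1.162 = 0.2905 m.
Froude number Fr = V/√(g·D_h) = 3.046/√(9.81×0.2905) = 1.8, which is greater than 1, so the flow is supercritical.

supercritical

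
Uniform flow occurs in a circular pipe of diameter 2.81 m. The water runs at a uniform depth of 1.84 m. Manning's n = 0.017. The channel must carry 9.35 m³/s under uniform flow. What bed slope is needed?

S = 0.0018

For a circular section of diameter D = 2.81 m at depth y = 1.84 m, the central angle is θ = 2 arccos(1 − 2y/D) = 3.771 rad. Then A = (D²/8)(θ − sin θ) = 4.303 m² and P = Dθ/2 = 5.298 m.
Hydraulic radius R = A/P = 4.303/5.298 = 0.8122 m.
From Manning's equation, S = [nQ / (1 A R^(2/3))]² = [0.017 × 9.35 / (1 × 4.303 × 0.8122^(2/3))]² = 0.0018.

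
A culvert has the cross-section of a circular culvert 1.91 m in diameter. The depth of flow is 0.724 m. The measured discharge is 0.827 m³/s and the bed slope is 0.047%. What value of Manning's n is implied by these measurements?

For a circular section of diameter D = 1.91 m at depth y = 0.724 m, the central angle is θ = 2 arccos(1 − 2y/D) = 2.653 rad. Then A = (D²/8)(θ − sin θ) = 0.9957 m² and P = Dθ/2 = 2.534 m.
Hydraulic radius R = A/P = 0.9957/2.534 = 0.393 m.
Rearranging Manning's equation: n = (1/Q) A R^(2/3) S^(1/2) = (1/0.827) × 0.9957 × 0.393^(2/3) × √0.00047 = 0.014.

n = 0.014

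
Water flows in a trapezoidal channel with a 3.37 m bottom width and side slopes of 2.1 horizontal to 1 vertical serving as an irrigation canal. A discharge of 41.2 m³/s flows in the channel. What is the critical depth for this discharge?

y_c = 1.75 m

At critical depth, Q² T / (g A³) = 1, i.e. A³/T = Q²/g = 41.2²/9.81 = 173.
Trying y = 1.57 m: A³/T = 115.1 — short.
Trying y = 2.17 m: A³/T = 407.7 — over.
Trying y = 1.75 m: A³/T = 174.8 — close enough.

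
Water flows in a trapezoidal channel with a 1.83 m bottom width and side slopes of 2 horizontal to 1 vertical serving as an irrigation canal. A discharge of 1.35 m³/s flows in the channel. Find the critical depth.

At critical depth, Q² T / (g A³) = 1, i.e. A³/T = Q²/g = 1.35²/9.81 = 0.1858.
Try y = 0.364 m: A³/T = 0.2457 — high.
Try y = 0.335 m: A³/T = 0.1853 — matches.

y_c = 0.335 m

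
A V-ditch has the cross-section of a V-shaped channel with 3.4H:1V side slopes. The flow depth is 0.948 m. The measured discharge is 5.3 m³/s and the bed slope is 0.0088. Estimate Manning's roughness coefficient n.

For a triangular section with side slope z = 3.4: A = zy² = 3.4×0.948² = 3.056 m²; P = 2y√(1+z²) = 2×0.948×3.544 = 6.719 m.
Hydraulic radius R = A/P = 3.056/6.719 = 0.4547 m.
Rearranging Manning's equation: n = (1/Q) A R^(2/3) S^(1/2) = (1/5.3) × 3.056 × 0.4547^(2/3) × √0.0088 = 0.032.

n = 0.032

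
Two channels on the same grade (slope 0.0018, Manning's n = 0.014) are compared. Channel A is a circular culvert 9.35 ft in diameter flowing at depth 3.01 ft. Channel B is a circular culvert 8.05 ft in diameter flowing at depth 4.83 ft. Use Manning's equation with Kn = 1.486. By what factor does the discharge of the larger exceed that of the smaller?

Channel A: For a circular section of diameter D = 9.35 ft at depth y = 3.01 ft, the central angle is θ = 2 arccos(1 − 2y/D) = 2.413 rad. Then A = (D²/8)(θ − sin θ) = 19.1 ft² and P = Dθ/2 = 11.28 ft. Hydraulic radius R = A/P = 19.1/11.28 = 1.693 ft. Q_A = (1.486/0.014)·19.1·1.693^(2/3)·√0.0018 = 122.2 ft³/s.
Channel B: For a circular section of diameter D = 8.05 ft at depth y = 4.83 ft, the central angle is θ = 2 arccos(1 − 2y/D) = 3.544 rad. Then A = (D²/8)(θ − sin θ) = 31.88 ft² and P = Dθ/2 = 14.27 ft. Hydraulic radius R = A/P = 31.88/14.27 = 2.235 ft. Q_B = (1.486/0.014)·31.88·2.235^(2/3)·√0.0018 = 245.5 ft³/s.
The larger discharge is 245.5 ft³/s and the smaller is 122.2 ft³/s; the ratio is 2.01.

2.01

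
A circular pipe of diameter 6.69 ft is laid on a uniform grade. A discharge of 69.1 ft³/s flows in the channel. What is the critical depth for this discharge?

At critical depth, Q² T / (g A³) = 1, i.e. A³/T = Q²/g = 69.1²/32.2 = 148.3.
At y = 1.89 ft: A³/T = 90.13 — low.
At y = 2.69 ft: A³/T = 352.3 — high.
At y = 2.15 ft: A³/T = 148.5 — close enough.

y_c = 2.15 ft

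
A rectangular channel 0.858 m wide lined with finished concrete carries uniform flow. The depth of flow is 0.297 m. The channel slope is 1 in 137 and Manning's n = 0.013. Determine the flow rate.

Flow area A = b·y = 0.858 × 0.297 = 0.2548 m². Wetted perimeter P = b + 2y = 0.858 + 2×0.297 = 1.452 m.
Hydraulic radius R = A/P = 0.2548/1.452 = 0.1755 m.
Manning's equation: Q = (1/n) A R^(2/3) S^(1/2) = (1/0.013) × 0.2548 × 0.1755^(2/3) × 0.007299^(1/2) = 0.525 m³/s.

Q = 0.525 m³/s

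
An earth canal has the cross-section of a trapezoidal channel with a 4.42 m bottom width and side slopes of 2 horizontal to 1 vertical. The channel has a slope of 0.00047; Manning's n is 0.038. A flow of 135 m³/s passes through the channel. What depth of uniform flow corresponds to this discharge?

y_n = 6.29 m

Manning's equation rearranged: A R^(2/3) = nQ / (1·√S) = 0.038 × 135 / (√0.00047) = 236.6.
Try y = 7.95 m: A R^(2/3) = 409.9 — over.
Try y = 4.94 m: A R^(2/3) = 135.8 — short.
Try y = 6.29 m: A R^(2/3) = 236.3 — matches.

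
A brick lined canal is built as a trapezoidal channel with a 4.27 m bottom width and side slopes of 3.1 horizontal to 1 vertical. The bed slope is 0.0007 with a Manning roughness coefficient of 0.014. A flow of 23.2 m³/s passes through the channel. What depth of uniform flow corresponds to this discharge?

y_n = 1.46 m

Manning's equation rearranged: A R^(2/3) = nQ / (1·√S) = 0.014 × 23.2 / (√0.0007) = 12.28.
Trying y = 1.84 m: A R^(2/3) = 19.9 — high.
Trying y = 1.23 m: A R^(2/3) = 8.635 — low.
Trying y = 1.46 m: A R^(2/3) = 12.25 — close enough.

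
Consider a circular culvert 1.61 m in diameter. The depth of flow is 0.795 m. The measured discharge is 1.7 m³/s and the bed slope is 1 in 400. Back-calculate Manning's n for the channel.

n = 0.016

For a circular section of diameter D = 1.61 m at depth y = 0.795 m, the central angle is θ = 2 arccos(1 − 2y/D) = 3.117 rad. Then A = (D²/8)(θ − sin θ) = 1.002 m² and P = Dθ/2 = 2.509 m.
Hydraulic radius R = A/P = 1.002/2.509 = 0.3993 m.
Rearranging Manning's equation: n = (1/Q) A R^(2/3) S^(1/2) = (1/1.7) × 1.002 × 0.3993^(2/3) × √0.0025 = 0.016.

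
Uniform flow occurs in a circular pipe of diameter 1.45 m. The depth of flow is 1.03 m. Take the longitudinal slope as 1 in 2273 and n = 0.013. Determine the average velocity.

For a circular section of diameter D = 1.45 m at depth y = 1.03 m, the central angle is θ = 2 arccos(1 − 2y/D) = 4.01 rad. Then A = (D²/8)(θ − sin θ) = 1.254 m² and P = Dθ/2 = 2.907 m.
Hydraulic radius R = A/P = 1.254/2.907 = 0.4315 m.
From Manning's equation, V = (1/n) R^(2/3) S^(1/2) = (1/0.013) × 0.4315^(2/3) × 0.0004399^(1/2) = 0.921 m/s.

V = 0.921 m/s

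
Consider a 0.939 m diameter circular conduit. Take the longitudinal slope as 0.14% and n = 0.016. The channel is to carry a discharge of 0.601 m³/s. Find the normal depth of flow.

y_n = 0.749 m

Manning's equation rearranged: A R^(2/3) = nQ / (1·√S) = 0.016 × 0.601 / (√0.0014) = 0.257.
Trying y = 0.873 m: A R^(2/3) = 0.2833 — high.
Trying y = 0.549 m: A R^(2/3) = 0.1701 — low.
Trying y = 0.749 m: A R^(2/3) = 0.2568 — matches.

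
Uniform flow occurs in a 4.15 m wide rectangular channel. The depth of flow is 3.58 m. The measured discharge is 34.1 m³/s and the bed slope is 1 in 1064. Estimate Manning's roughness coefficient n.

n = 0.016

Flow area A = b·y = 4.15 × 3.58 = 14.86 m². Wetted perimeter P = b + 2y = 4.15 + 2×3.58 = 11.31 m.
Hydraulic radius R = A/P = 14.86/11.31 = 1.314 m.
Rearranging Manning's equation: n = (1/Q) A R^(2/3) S^(1/2) = (1/34.1) × 14.86 × 1.314^(2/3) × √0.0009398 = 0.016.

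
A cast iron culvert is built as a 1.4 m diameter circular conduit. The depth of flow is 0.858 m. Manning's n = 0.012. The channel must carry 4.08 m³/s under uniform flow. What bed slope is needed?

S = 0.00852

For a circular section of diameter D = 1.4 m at depth y = 0.858 m, the central angle is θ = 2 arccos(1 − 2y/D) = 3.597 rad. Then A = (D²/8)(θ − sin θ) = 0.989 m² and P = Dθ/2 = 2.518 m.
Hydraulic radius R = A/P = 0.989/2.518 = 0.3928 m.
From Manning's equation, S = [nQ / (1 A R^(2/3))]² = [0.012 × 4.08 / (1 × 0.989 × 0.3928^(2/3))]² = 0.00852.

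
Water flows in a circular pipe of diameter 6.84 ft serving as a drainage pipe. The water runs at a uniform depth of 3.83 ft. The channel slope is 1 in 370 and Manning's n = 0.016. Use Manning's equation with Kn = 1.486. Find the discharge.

Q = 153 ft³/s

For a circular section of diameter D = 6.84 ft at depth y = 3.83 ft, the central angle is θ = 2 arccos(1 − 2y/D) = 3.382 rad. Then A = (D²/8)(θ − sin θ) = 21.17 ft² and P = Dθ/2 = 11.57 ft.
Hydraulic radius R = A/P = 21.17/11.57 = 1.83 ft.
Manning's equation: Q = (1.486/n) A R^(2/3) S^(1/2) = (1.486/0.016) × 21.17 × 1.83^(2/3) × 0.002703^(1/2) = 153 ft³/s.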